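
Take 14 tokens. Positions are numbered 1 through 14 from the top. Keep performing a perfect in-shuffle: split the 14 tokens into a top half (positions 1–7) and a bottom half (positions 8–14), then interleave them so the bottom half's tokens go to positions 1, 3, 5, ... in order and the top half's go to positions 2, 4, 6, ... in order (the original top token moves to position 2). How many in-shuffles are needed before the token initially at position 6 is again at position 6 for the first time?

Follow position 6 under repeated in-shuffles:
6 → 12 → 9 → 3 → 6
It first returns after 4 in-shuffles.

4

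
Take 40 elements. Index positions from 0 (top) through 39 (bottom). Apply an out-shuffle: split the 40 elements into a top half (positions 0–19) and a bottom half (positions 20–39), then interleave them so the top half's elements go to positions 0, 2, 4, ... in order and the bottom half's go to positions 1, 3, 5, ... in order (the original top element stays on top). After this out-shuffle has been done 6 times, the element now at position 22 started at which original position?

4

Work backwards from position 22, undoing one out-shuffle at a time:
22 ← 11 ← 25 ← 32 ← 16 ← 8 ← 4
So the element now at position 22 started at position 4.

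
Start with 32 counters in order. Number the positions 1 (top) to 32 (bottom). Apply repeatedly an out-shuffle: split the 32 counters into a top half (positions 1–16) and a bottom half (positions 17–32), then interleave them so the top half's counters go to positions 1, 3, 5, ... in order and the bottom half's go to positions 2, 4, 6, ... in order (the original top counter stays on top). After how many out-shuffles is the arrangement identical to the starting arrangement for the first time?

5

The out-shuffle permutes the 32 positions with cycle lengths [1, 1, 5, 5, 5, 5, 5, 5].
Every counter is home exactly when every cycle has completed a whole number of laps, i.e. after lcm(1, 5) = 5 out-shuffles.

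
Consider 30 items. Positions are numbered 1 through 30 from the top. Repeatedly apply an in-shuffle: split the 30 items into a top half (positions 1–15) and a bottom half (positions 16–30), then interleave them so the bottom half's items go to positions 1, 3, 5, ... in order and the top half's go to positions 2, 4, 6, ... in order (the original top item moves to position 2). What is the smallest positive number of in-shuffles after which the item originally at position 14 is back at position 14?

Follow position 14 under repeated in-shuffles:
14 → 28 → 25 → 19 → 7 → 14
It first returns after 5 in-shuffles.

5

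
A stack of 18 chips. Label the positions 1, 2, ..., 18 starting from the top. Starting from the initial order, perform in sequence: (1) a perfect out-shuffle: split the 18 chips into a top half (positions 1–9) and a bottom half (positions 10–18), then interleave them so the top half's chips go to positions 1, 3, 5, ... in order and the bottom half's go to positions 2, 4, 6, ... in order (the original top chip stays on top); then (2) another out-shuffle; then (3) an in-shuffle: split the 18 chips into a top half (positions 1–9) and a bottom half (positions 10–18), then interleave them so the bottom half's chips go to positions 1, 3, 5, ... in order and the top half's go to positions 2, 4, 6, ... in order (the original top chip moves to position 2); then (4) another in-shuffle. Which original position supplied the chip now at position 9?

Undo the operations in reverse order, starting from position 9:
  undo op 4 (in-shuffle, from bottom half): 9 ← 14
  undo op 3 (in-shuffle, from top half): 14 ← 7
  undo op 2 (out-shuffle, from top half): 7 ← 4
  undo op 1 (out-shuffle, from bottom half): 4 ← 11
So the chip at position 9 came from original position 11.

11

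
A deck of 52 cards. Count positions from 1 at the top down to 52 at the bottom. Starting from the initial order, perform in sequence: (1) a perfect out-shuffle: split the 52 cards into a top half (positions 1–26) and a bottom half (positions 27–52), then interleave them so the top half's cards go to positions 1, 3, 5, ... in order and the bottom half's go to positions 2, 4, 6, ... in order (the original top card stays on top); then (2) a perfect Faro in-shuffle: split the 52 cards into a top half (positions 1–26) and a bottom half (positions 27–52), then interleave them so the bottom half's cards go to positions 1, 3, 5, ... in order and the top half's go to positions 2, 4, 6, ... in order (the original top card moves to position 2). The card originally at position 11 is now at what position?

42

Track the card from position 11 forward through each operation:
  after op 1 (out-shuffle): 11 → 21
  after op 2 (in-shuffle): 21 → 42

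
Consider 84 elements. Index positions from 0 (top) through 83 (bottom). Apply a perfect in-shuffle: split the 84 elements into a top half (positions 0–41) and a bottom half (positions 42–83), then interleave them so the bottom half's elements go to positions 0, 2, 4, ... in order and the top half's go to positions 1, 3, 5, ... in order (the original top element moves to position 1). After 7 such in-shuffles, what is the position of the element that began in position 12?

Track the element's position through each in-shuffle:
12 → 25 → 51 → 18 → 37 → 75 → 66 → 48

48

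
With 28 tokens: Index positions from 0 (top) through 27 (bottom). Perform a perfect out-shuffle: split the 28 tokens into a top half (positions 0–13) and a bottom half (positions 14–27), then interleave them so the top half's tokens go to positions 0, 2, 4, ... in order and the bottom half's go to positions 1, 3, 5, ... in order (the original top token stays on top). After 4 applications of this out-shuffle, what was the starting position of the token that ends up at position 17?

Work backwards from position 17, undoing one out-shuffle at a time:
17 ← 22 ← 11 ← 19 ← 23
So the token now at position 17 started at position 23.

23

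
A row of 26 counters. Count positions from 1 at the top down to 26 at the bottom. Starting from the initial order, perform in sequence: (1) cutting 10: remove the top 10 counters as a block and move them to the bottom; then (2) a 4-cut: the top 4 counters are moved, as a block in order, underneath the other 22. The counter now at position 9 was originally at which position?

Undo the operations in reverse order, starting from position 9:
  undo op 2 (cut 4): 9 ← 13
  undo op 1 (cut 10): 13 ← 23
So the counter at position 9 came from original position 23.

23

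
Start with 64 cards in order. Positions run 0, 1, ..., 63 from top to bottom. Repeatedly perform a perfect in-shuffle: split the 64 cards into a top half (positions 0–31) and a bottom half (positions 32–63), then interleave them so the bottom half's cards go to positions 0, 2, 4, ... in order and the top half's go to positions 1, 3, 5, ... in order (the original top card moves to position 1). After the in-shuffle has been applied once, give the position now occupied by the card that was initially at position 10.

Track the card's position through each in-shuffle:
10 → 21

21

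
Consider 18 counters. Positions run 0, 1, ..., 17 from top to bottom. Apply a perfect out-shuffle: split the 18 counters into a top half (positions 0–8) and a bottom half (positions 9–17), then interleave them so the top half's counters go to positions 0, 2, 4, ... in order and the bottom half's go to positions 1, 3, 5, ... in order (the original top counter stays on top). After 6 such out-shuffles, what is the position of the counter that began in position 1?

Track the counter's position through each out-shuffle:
1 → 2 → 4 → 8 → 16 → 15 → 13

13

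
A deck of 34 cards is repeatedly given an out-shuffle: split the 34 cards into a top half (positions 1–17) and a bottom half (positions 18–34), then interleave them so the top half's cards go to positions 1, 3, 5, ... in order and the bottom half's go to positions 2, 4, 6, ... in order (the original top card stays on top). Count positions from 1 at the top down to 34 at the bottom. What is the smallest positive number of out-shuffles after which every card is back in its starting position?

10

The out-shuffle permutes the 34 positions with cycle lengths [1, 1, 2, 10, 10, 10].
Every card is home exactly when every cycle has completed a whole number of laps, i.e. after lcm(1, 2, 10) = 10 out-shuffles.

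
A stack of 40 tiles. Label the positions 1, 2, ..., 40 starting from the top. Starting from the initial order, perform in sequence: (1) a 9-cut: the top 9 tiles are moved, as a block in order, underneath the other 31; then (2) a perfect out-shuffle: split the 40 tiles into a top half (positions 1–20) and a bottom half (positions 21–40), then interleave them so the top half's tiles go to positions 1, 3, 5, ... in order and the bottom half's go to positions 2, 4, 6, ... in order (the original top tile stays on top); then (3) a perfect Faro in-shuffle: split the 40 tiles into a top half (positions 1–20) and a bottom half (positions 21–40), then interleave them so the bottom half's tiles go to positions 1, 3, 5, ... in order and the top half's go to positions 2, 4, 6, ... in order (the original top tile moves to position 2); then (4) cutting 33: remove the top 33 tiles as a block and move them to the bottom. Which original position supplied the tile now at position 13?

11

Undo the operations in reverse order, starting from position 13:
  undo op 4 (cut 33): 13 ← 6
  undo op 3 (in-shuffle, from top half): 6 ← 3
  undo op 2 (out-shuffle, from top half): 3 ← 2
  undo op 1 (cut 9): 2 ← 11
So the tile at position 13 came from original position 11.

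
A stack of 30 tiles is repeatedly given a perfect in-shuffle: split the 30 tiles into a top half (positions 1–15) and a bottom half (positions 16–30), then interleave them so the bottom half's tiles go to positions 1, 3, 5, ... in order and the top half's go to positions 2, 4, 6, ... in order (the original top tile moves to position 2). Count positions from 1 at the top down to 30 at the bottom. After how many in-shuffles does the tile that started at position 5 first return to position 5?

5

Follow position 5 under repeated in-shuffles:
5 → 10 → 20 → 9 → 18 → 5
It first returns after 5 in-shuffles.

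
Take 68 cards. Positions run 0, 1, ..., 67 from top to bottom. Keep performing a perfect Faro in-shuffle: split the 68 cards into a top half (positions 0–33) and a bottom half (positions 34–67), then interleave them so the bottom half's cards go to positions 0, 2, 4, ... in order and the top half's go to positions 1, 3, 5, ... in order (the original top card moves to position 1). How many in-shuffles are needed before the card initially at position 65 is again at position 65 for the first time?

11

Follow position 65 under repeated in-shuffles:
65 → 62 → 56 → 44 → 20 → 41 → 14 → 29 → 59 → 50 → 32 → 65
It first returns after 11 in-shuffles.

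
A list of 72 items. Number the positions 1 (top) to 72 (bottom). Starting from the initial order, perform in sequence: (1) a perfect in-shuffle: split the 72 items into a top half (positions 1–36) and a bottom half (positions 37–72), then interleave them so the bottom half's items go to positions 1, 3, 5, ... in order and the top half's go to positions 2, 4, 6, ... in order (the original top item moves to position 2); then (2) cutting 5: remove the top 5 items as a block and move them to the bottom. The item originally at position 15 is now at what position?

25

Track the item from position 15 forward through each operation:
  after op 1 (in-shuffle): 15 → 30
  after op 2 (cut 5): 30 → 25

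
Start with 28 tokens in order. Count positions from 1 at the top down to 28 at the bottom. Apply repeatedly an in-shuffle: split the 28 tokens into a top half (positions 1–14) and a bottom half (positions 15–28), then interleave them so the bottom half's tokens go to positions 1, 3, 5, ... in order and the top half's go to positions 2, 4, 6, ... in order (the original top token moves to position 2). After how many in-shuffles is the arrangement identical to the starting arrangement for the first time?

28

The in-shuffle permutes the 28 positions with cycle lengths [28].
Every token is home exactly when every cycle has completed a whole number of laps, i.e. after lcm(28) = 28 in-shuffles.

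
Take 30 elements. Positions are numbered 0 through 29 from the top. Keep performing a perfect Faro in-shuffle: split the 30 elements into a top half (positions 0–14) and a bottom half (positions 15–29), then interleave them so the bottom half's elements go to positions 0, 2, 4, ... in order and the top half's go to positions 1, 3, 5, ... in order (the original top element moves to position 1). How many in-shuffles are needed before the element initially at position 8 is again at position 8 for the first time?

5

Follow position 8 under repeated in-shuffles:
8 → 17 → 4 → 9 → 19 → 8
It first returns after 5 in-shuffles.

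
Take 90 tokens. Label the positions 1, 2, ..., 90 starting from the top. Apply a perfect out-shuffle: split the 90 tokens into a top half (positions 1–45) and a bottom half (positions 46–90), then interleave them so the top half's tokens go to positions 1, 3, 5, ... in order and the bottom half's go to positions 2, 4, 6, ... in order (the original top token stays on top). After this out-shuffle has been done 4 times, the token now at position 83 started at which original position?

84

Work backwards from position 83, undoing one out-shuffle at a time:
83 ← 42 ← 66 ← 78 ← 84
So the token now at position 83 started at position 84.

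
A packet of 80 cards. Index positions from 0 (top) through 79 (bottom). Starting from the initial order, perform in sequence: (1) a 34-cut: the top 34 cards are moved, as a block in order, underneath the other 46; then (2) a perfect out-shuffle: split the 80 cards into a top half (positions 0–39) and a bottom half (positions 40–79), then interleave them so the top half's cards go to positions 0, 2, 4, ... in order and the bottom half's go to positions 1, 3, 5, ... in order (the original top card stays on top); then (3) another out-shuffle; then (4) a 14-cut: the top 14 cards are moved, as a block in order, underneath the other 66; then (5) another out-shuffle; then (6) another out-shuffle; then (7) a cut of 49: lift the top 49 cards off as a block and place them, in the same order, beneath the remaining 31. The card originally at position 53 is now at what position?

42

Track the card from position 53 forward through each operation:
  after op 1 (cut 34): 53 → 19
  after op 2 (out-shuffle): 19 → 38
  after op 3 (out-shuffle): 38 → 76
  after op 4 (cut 14): 76 → 62
  after op 5 (out-shuffle): 62 → 45
  after op 6 (out-shuffle): 45 → 11
  after op 7 (cut 49): 11 → 42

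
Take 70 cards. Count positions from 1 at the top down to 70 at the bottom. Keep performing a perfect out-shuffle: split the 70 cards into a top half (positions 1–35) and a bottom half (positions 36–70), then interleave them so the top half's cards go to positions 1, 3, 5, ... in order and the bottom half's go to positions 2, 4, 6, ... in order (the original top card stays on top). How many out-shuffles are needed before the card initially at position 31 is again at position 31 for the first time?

11

Follow position 31 under repeated out-shuffles:
31 → 61 → 52 → 34 → 67 → 64 → 58 → 46 → 22 → 43 → 16 → 31
It first returns after 11 out-shuffles.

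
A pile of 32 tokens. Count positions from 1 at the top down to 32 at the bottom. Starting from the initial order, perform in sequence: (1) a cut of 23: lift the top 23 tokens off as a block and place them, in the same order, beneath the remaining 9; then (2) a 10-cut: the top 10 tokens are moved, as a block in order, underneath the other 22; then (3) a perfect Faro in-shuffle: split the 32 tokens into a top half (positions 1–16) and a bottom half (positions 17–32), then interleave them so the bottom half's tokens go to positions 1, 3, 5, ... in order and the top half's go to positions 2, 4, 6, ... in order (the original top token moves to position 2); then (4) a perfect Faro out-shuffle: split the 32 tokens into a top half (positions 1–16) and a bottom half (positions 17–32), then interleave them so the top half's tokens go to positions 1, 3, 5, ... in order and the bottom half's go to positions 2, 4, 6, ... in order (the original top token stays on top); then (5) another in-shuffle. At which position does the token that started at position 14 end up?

7

Track the token from position 14 forward through each operation:
  after op 1 (cut 23): 14 → 23
  after op 2 (cut 10): 23 → 13
  after op 3 (in-shuffle): 13 → 26
  after op 4 (out-shuffle): 26 → 20
  after op 5 (in-shuffle): 20 → 7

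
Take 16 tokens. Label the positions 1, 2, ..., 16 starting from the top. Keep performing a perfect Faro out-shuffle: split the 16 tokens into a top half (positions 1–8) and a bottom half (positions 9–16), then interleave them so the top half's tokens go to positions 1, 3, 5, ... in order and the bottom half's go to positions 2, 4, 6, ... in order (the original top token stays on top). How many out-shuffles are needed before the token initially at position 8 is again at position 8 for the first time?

4

Follow position 8 under repeated out-shuffles:
8 → 15 → 14 → 12 → 8
It first returns after 4 out-shuffles.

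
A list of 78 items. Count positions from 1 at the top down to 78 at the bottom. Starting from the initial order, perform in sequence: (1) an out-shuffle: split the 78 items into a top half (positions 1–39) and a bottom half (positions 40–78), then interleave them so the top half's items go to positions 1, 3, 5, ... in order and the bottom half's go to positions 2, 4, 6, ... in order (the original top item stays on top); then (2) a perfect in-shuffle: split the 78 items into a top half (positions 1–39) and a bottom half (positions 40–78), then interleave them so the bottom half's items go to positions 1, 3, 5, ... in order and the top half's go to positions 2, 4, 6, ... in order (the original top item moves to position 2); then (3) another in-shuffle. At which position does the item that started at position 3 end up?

Track the item from position 3 forward through each operation:
  after op 1 (out-shuffle): 3 → 5
  after op 2 (in-shuffle): 5 → 10
  after op 3 (in-shuffle): 10 → 20

20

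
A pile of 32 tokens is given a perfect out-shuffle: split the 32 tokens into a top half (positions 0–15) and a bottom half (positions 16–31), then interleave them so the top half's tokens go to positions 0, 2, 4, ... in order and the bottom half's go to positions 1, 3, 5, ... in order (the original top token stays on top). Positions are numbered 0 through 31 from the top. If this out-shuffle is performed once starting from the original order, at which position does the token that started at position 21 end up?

Track the token's position through each out-shuffle:
21 → 11

11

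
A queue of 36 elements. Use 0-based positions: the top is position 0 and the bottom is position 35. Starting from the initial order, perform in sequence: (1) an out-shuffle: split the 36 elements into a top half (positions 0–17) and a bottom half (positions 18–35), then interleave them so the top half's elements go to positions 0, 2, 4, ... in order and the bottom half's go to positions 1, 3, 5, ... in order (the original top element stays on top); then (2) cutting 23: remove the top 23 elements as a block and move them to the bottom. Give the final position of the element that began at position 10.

33

Track the element from position 10 forward through each operation:
  after op 1 (out-shuffle): 10 → 20
  after op 2 (cut 23): 20 → 33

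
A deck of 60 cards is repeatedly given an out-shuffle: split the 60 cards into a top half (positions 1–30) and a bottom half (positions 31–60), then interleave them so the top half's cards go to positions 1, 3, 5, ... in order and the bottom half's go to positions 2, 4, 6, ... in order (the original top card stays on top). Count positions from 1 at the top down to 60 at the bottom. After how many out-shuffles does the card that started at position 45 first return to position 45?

58

Follow position 45 under repeated out-shuffles:
45 → 30 → 59 → 58 → 56 → 52 → 44 → 28 → ... → 45 (length 58)
It first returns after 58 out-shuffles.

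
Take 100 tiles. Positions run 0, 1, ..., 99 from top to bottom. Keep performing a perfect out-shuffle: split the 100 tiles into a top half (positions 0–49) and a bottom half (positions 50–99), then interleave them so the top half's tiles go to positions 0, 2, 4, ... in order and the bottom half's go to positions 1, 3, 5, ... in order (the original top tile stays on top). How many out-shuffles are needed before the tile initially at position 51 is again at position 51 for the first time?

10

Follow position 51 under repeated out-shuffles:
51 → 3 → 6 → 12 → 24 → 48 → 96 → 93 → 87 → 75 → 51
It first returns after 10 out-shuffles.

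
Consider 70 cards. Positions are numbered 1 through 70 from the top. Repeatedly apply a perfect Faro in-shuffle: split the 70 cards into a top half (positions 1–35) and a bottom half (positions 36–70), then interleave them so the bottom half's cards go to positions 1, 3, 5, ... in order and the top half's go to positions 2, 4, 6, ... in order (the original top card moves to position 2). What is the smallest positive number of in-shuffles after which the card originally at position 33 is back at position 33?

Follow position 33 under repeated in-shuffles:
33 → 66 → 61 → 51 → 31 → 62 → 53 → 35 → ... → 33 (length 35)
It first returns after 35 in-shuffles.

35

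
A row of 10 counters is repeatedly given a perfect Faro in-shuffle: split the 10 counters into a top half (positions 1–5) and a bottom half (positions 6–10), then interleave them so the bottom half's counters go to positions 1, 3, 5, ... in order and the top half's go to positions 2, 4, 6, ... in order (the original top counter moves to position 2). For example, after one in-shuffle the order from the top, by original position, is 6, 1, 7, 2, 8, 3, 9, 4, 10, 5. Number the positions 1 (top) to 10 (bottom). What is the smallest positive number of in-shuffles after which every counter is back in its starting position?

10

The in-shuffle permutes the 10 positions with cycle lengths [10].
Every counter is home exactly when every cycle has completed a whole number of laps, i.e. after lcm(10) = 10 in-shuffles.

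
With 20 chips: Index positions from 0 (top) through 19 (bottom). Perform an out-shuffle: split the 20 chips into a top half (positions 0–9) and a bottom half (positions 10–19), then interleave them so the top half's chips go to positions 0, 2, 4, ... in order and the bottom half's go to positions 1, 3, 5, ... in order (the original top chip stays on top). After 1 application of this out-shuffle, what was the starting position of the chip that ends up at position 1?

10

Work backwards from position 1, undoing one out-shuffle at a time:
1 ← 10
So the chip now at position 1 started at position 10.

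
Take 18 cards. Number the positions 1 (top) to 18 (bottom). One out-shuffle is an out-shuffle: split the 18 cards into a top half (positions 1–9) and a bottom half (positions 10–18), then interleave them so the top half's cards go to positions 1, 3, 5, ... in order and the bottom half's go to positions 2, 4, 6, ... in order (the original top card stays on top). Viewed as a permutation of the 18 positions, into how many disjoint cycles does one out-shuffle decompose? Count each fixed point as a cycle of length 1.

Trace each unvisited position around until it returns:
(1) (2 3 5 9 17 16 14 10) (4 7 13 8 15 12 6 11) (18)
4 cycles in total.

4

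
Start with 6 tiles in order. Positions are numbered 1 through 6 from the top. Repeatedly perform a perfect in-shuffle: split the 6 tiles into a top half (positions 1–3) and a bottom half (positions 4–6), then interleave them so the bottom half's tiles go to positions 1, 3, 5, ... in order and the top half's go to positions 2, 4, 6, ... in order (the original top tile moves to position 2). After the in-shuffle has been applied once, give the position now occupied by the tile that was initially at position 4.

1

Track the tile's position through each in-shuffle:
4 → 1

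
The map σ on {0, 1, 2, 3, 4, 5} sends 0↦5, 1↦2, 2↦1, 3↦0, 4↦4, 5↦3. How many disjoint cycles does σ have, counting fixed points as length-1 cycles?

3

Cycle decomposition: (0 5 3) (1 2) (4).
3 cycles.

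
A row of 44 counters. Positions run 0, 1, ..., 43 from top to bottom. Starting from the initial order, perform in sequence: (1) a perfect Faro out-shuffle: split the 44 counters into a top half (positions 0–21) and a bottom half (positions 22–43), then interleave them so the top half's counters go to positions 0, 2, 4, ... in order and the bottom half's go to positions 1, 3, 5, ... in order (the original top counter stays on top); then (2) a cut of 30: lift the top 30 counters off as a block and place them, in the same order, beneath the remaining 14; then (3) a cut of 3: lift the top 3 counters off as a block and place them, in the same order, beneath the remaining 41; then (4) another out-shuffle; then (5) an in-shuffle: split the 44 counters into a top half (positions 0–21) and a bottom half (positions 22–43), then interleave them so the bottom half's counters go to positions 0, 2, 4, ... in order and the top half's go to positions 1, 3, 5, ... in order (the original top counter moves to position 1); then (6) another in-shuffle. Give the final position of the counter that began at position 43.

Track the counter from position 43 forward through each operation:
  after op 1 (out-shuffle): 43 → 43
  after op 2 (cut 30): 43 → 13
  after op 3 (cut 3): 13 → 10
  after op 4 (out-shuffle): 10 → 20
  after op 5 (in-shuffle): 20 → 41
  after op 6 (in-shuffle): 41 → 38

38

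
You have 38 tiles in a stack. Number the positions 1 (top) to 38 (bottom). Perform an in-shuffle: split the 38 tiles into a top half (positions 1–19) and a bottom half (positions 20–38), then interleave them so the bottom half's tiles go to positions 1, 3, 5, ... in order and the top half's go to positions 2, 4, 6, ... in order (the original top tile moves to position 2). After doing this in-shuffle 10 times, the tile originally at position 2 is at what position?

Track the tile's position through each in-shuffle:
2 → 4 → 8 → 16 → 32 → 25 → 11 → 22 → 5 → 10 → 20

20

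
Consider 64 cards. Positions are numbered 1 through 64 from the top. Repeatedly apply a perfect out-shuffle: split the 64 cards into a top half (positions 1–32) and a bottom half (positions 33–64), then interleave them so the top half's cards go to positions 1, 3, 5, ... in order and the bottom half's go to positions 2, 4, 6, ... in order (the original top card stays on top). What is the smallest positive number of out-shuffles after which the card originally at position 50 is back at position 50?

6

Follow position 50 under repeated out-shuffles:
50 → 36 → 8 → 15 → 29 → 57 → 50
It first returns after 6 out-shuffles.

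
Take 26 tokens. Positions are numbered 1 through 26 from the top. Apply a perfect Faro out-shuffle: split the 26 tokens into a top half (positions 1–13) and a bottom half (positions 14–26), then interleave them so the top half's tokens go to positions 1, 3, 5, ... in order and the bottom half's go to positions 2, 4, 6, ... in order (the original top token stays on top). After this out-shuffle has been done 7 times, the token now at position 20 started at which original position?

Work backwards from position 20, undoing one out-shuffle at a time:
20 ← 23 ← 12 ← 19 ← 10 ← 18 ← 22 ← 24
So the token now at position 20 started at position 24.

24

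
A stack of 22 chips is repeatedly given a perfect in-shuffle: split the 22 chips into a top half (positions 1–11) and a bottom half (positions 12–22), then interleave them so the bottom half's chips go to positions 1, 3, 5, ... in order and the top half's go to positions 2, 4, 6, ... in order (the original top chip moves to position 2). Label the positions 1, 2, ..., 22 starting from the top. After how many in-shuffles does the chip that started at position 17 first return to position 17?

11

Follow position 17 under repeated in-shuffles:
17 → 11 → 22 → 21 → 19 → 15 → 7 → 14 → 5 → 10 → 20 → 17
It first returns after 11 in-shuffles.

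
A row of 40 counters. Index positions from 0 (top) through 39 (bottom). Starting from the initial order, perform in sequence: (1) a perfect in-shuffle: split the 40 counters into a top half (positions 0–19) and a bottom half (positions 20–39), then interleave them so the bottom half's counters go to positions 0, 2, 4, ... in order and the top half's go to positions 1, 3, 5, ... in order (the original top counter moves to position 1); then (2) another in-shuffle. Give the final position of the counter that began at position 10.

Track the counter from position 10 forward through each operation:
  after op 1 (in-shuffle): 10 → 21
  after op 2 (in-shuffle): 21 → 2

2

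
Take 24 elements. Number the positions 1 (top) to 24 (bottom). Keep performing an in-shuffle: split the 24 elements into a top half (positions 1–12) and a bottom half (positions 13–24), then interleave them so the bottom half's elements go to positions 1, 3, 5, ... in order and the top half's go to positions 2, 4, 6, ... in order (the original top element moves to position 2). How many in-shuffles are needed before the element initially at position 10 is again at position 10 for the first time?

Follow position 10 under repeated in-shuffles:
10 → 20 → 15 → 5 → 10
It first returns after 4 in-shuffles.

4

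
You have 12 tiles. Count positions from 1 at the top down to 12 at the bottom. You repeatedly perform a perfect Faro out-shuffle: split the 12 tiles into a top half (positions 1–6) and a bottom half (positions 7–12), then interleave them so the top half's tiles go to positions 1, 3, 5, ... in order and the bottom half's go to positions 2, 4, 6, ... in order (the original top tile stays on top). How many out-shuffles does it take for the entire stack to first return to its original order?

The out-shuffle permutes the 12 positions with cycle lengths [1, 1, 10].
Every tile is home exactly when every cycle has completed a whole number of laps, i.e. after lcm(1, 10) = 10 out-shuffles.

10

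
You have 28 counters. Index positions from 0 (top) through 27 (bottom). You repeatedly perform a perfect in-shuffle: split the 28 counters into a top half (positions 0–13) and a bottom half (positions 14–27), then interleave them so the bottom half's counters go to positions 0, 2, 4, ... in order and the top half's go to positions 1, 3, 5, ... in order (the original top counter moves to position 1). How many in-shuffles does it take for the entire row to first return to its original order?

28

The in-shuffle permutes the 28 positions with cycle lengths [28].
Every counter is home exactly when every cycle has completed a whole number of laps, i.e. after lcm(28) = 28 in-shuffles.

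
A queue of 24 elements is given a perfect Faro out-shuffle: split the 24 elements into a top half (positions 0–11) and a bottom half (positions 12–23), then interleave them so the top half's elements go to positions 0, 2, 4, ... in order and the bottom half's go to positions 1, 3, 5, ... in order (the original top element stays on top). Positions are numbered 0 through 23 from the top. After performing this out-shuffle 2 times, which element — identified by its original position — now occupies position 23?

23

Work backwards from position 23, undoing one out-shuffle at a time:
23 ← 23 ← 23
So the element now at position 23 started at position 23.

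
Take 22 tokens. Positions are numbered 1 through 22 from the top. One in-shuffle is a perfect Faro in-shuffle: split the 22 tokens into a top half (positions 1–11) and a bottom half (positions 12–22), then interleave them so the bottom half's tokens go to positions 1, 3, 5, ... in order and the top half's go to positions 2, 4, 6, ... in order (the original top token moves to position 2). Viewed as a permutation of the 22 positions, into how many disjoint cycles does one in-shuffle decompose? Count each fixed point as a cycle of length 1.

Trace each unvisited position around until it returns:
(1 2 4 8 16 9 ... len 11) (5 10 20 17 11 22 ... len 11)
2 cycles in total.

2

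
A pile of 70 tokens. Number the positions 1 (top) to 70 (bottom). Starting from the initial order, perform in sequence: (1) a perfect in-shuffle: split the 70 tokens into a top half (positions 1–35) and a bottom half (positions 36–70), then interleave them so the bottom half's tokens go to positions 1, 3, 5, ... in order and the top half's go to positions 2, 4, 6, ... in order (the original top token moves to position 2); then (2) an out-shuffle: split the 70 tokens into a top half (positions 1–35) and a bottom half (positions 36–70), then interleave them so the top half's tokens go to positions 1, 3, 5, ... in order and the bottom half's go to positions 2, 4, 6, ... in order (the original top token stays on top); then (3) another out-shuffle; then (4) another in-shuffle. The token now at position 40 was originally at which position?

47

Undo the operations in reverse order, starting from position 40:
  undo op 4 (in-shuffle, from top half): 40 ← 20
  undo op 3 (out-shuffle, from bottom half): 20 ← 45
  undo op 2 (out-shuffle, from top half): 45 ← 23
  undo op 1 (in-shuffle, from bottom half): 23 ← 47
So the token at position 40 came from original position 47.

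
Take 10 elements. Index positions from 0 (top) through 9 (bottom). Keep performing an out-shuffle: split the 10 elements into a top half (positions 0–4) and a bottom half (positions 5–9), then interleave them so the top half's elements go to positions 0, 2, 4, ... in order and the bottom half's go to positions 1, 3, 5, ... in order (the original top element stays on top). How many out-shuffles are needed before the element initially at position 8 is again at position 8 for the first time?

Follow position 8 under repeated out-shuffles:
8 → 7 → 5 → 1 → 2 → 4 → 8
It first returns after 6 out-shuffles.

6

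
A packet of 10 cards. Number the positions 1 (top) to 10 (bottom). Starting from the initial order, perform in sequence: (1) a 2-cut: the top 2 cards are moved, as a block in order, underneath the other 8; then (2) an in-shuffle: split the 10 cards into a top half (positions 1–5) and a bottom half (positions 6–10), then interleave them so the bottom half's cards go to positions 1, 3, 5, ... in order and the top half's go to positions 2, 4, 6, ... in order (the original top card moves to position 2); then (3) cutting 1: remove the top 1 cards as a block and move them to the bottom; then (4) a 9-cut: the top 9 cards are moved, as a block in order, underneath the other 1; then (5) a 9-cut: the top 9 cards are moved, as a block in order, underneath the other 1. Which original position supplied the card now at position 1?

Undo the operations in reverse order, starting from position 1:
  undo op 5 (cut 9): 1 ← 10
  undo op 4 (cut 9): 10 ← 9
  undo op 3 (cut 1): 9 ← 10
  undo op 2 (in-shuffle, from top half): 10 ← 5
  undo op 1 (cut 2): 5 ← 7
So the card at position 1 came from original position 7.

7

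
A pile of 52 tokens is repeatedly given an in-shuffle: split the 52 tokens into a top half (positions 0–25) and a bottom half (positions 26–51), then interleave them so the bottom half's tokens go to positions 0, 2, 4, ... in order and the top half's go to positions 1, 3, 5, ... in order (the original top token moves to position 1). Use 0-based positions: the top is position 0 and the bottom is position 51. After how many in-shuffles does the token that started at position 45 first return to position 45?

Follow position 45 under repeated in-shuffles:
45 → 38 → 24 → 49 → 46 → 40 → 28 → 4 → ... → 45 (length 52)
It first returns after 52 in-shuffles.

52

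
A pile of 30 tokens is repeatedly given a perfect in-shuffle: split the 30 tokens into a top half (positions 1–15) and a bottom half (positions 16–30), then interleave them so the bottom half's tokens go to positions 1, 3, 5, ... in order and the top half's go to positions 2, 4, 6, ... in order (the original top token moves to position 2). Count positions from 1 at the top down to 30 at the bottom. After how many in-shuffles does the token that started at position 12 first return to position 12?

Follow position 12 under repeated in-shuffles:
12 → 24 → 17 → 3 → 6 → 12
It first returns after 5 in-shuffles.

5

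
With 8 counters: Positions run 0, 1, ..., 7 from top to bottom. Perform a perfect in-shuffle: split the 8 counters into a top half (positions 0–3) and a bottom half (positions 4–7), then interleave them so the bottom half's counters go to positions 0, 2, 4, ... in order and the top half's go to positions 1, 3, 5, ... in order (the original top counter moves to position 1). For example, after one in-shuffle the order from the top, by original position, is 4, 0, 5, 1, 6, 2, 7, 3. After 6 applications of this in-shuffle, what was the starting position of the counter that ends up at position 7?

Work backwards from position 7, undoing one in-shuffle at a time:
7 ← 3 ← 1 ← 0 ← 4 ← 6 ← 7
So the counter now at position 7 started at position 7.

7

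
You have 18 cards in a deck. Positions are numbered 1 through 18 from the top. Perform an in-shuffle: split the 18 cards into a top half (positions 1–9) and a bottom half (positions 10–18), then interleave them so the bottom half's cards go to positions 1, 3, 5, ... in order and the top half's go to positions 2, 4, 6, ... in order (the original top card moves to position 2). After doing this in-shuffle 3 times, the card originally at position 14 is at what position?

Track the card's position through each in-shuffle:
14 → 9 → 18 → 17

17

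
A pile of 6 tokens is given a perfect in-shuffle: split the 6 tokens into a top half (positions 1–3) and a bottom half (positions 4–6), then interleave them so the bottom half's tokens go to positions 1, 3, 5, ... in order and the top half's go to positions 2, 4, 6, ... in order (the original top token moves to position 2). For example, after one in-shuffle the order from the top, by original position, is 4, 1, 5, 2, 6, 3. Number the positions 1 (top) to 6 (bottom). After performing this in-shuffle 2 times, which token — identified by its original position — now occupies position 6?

Work backwards from position 6, undoing one in-shuffle at a time:
6 ← 3 ← 5
So the token now at position 6 started at position 5.

5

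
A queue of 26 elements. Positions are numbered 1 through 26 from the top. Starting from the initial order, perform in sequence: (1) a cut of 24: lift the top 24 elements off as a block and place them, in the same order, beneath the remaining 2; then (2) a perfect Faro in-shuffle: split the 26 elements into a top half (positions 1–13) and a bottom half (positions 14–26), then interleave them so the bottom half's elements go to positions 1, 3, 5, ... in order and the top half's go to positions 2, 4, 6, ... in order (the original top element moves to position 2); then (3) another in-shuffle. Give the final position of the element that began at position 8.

13

Track the element from position 8 forward through each operation:
  after op 1 (cut 24): 8 → 10
  after op 2 (in-shuffle): 10 → 20
  after op 3 (in-shuffle): 20 → 13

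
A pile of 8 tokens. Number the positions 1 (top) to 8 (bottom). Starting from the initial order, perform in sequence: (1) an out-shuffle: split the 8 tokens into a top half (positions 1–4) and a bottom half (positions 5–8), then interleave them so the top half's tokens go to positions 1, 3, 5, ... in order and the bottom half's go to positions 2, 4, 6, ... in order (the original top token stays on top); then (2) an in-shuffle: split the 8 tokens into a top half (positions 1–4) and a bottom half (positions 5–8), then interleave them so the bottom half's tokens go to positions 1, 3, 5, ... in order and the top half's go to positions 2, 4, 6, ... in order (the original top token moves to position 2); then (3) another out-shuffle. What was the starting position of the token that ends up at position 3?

Undo the operations in reverse order, starting from position 3:
  undo op 3 (out-shuffle, from top half): 3 ← 2
  undo op 2 (in-shuffle, from top half): 2 ← 1
  undo op 1 (out-shuffle, from top half): 1 ← 1
So the token at position 3 came from original position 1.

1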